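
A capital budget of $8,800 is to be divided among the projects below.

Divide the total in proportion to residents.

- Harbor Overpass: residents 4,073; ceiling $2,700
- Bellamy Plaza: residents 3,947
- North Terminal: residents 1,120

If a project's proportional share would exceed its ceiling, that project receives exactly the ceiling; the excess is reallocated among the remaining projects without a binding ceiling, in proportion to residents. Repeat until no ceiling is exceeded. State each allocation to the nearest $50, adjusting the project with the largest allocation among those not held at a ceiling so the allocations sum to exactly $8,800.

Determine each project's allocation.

Harbor Overpass: $2,700 · Bellamy Plaza: $4,750 · North Terminal: $1,350

Combined residents = 9,140.
Unconstrained shares: Harbor Overpass 3,921.49; Bellamy Plaza 3,800.18; North Terminal 1,078.34.
Cap binds for Harbor Overpass ($2,700); residual $6,100 reallocated over remaining residents 5,067.
Remaining shares: Bellamy Plaza 4,751.67 → $4,750; North Terminal 1,348.33 → $1,350.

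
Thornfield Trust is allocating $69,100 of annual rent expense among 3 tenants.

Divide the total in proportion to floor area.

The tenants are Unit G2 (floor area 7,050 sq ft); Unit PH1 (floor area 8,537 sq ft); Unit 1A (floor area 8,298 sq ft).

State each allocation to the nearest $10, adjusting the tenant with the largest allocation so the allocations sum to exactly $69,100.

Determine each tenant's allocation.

Unit G2: $20,400 · Unit PH1: $24,690 · Unit 1A: $24,010

Combined floor area = 23,885.
Proportional shares: Unit G2 7,050/23,885 × $69,100 = 20,395.86; Unit PH1 8,537/23,885 × $69,100 = 24,697.79; Unit 1A 8,298/23,885 × $69,100 = 24,006.36.
After rounding ($10): Unit G2 $20,400; Unit PH1 $24,700; Unit 1A $24,010. Sum = $69,110.
Difference $69,100 − $69,110 = −$10 applied to largest allocation (Unit PH1): Unit PH1 becomes $24,690.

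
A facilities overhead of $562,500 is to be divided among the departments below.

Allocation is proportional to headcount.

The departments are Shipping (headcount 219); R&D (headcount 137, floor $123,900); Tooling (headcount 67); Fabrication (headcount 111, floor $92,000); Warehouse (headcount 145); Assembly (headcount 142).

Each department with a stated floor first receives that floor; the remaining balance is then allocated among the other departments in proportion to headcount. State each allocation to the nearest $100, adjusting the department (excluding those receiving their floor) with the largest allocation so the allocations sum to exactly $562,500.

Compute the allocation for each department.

Shipping: $132,500 | R&D: $123,900 | Tooling: $40,500 | Fabrication: $92,000 | Warehouse: $87,700 | Assembly: $85,900

Fund the minimums — R&D $123,900; Fabrication $92,000. Remaining pool $346,600.
Remaining pool split over remaining headcount 573: Shipping 132,470.16 → $132,500; Tooling 40,527.40 → $40,500; Warehouse 87,708.55 → $87,700; Assembly 85,893.89 → $85,900.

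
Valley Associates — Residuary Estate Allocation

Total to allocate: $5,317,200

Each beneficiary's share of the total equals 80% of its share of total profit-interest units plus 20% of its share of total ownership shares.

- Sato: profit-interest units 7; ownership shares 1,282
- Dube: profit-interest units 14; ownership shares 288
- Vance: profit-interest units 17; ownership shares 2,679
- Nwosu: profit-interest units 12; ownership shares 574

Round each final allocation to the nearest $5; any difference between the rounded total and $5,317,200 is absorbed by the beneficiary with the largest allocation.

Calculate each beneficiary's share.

Profit-interest units total 50; ownership shares total 4,823.
Combined weights (80% profit-interest units + 20% ownership shares): Sato 0.1652; Dube 0.2359; Vance 0.3831; Nwosu 0.2158.
Unrounded shares: Sato 878,199.03; Dube 1,254,554.92; Vance 2,036,980.40; Nwosu 1,147,465.65.
Rounded to nearest $5: Sato $878,200; Dube $1,254,555; Vance $2,036,980; Nwosu $1,147,465. Sum = $5,317,200.
No rounding difference to absorb.

Sato: $878,200; Dube: $1,254,555; Vance: $2,036,980; Nwosu: $1,147,465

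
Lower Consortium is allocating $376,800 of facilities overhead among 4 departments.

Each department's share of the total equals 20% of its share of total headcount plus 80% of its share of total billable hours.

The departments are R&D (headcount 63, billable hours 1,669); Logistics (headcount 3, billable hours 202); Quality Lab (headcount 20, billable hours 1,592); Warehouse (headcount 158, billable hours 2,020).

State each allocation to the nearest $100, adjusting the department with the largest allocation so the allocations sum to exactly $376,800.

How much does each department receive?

R&D: $111,200 | Logistics: $12,000 | Quality Lab: $93,700 | Warehouse: $159,900

Headcount total 244; billable hours total 5,483.
Blended shares (20% headcount + 80% billable hours): R&D 0.2952; Logistics 0.0319; Quality Lab 0.2487; Warehouse 0.4242.
Proportional shares: R&D 111,214.66; Logistics 12,031.95; Quality Lab 93,700.76; Warehouse 159,852.64.
After rounding ($100): R&D $111,200; Logistics $12,000; Quality Lab $93,700; Warehouse $159,900. Sum = $376,800.
Rounded total matches; no reconciliation needed.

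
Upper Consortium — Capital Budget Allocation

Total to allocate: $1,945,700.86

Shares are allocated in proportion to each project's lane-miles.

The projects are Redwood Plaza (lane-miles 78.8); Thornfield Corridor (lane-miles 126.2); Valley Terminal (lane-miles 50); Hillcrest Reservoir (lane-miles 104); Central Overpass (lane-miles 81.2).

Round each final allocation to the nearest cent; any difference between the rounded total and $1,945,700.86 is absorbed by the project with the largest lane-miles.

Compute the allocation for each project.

Redwood Plaza: $348,299.02 · Thornfield Corridor: $557,808.83 · Valley Terminal: $221,001.92 · Hillcrest Reservoir: $459,683.98 · Central Overpass: $358,907.11

Total lane-miles = 78.8 + 126.2 + 50 + 104 + 81.2 = 440.2.
Proportional shares: Redwood Plaza 348,299.0181; Thornfield Corridor 557,808.8336; Valley Terminal 221,001.91504; Hillcrest Reservoir 459,683.9833; Central Overpass 358,907.1100.
Rounded to nearest cent: Redwood Plaza $348,299.02; Thornfield Corridor $557,808.83; Valley Terminal $221,001.92; Hillcrest Reservoir $459,683.98; Central Overpass $358,907.11. Sum = $1,945,700.86.
No rounding difference to absorb.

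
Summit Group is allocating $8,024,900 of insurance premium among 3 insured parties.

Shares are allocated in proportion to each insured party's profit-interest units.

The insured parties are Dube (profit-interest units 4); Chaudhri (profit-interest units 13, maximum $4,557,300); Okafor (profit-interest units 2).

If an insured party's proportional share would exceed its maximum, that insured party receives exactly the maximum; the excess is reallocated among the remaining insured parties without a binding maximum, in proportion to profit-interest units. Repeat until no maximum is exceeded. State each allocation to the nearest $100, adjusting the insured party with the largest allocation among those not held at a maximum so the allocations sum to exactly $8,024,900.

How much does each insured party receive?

Total profit-interest units = 19.
Unconstrained shares: Dube 1,689,452.63; Chaudhri 5,490,721.05; Okafor 844,726.32.
Held at cap: Chaudhri ($4,557,300); balance $3,467,600 reallocated over remaining profit-interest units 6.
Redistributed shares: Dube 2,311,733.33 → $2,311,700; Okafor 1,155,866.67 → $1,155,900.

Dube: $2,311,700 | Chaudhri: $4,557,300 | Okafor: $1,155,900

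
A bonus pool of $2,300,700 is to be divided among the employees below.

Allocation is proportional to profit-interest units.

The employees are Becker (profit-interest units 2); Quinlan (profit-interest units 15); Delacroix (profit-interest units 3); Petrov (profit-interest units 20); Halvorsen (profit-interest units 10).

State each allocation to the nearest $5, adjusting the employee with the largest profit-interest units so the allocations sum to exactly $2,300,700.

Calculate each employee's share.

Sum of profit-interest units: 2 + 15 + 3 + 20 + 10 = 50.
Raw shares: Becker 92,028.00; Quinlan 690,210.00; Delacroix 138,042.00; Petrov 920,280.00; Halvorsen 460,140.00.
After rounding ($5): Becker $92,030; Quinlan $690,210; Delacroix $138,040; Petrov $920,280; Halvorsen $460,140. Sum = $2,300,700.
Sum already equals the total — no adjustment.

Becker: $92,030 | Quinlan: $690,210 | Delacroix: $138,040 | Petrov: $920,280 | Halvorsen: $460,140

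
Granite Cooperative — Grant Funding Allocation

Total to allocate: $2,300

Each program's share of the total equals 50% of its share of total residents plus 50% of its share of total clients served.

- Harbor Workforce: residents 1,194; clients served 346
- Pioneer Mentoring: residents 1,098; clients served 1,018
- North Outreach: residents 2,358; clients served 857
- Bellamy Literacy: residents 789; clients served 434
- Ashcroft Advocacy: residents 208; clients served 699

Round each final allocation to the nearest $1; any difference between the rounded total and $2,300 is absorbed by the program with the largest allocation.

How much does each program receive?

Residents total 5,647; clients served total 3,354.
Composite weights (50% residents + 50% clients served): Harbor Workforce 0.1573; Pioneer Mentoring 0.2490; North Outreach 0.3365; Bellamy Literacy 0.1346; Ashcroft Advocacy 0.1226.
Proportional shares: Harbor Workforce 361.79; Pioneer Mentoring 572.65; North Outreach 774.05; Bellamy Literacy 309.49; Ashcroft Advocacy 282.03.
After rounding ($1): Harbor Workforce $362; Pioneer Mentoring $573; North Outreach $774; Bellamy Literacy $309; Ashcroft Advocacy $282. Sum = $2,300.
Sum already equals the total — no adjustment.

Harbor Workforce: $362 · Pioneer Mentoring: $573 · North Outreach: $774 · Bellamy Literacy: $309 · Ashcroft Advocacy: $282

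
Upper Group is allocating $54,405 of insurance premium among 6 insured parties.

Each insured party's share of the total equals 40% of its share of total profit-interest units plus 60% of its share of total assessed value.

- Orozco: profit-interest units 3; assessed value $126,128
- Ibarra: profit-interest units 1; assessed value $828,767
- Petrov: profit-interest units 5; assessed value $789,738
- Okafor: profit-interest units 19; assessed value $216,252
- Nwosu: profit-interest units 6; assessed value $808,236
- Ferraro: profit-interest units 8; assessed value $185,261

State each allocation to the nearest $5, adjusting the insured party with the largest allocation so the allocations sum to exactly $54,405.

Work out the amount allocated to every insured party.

Orozco: $2,950 · Ibarra: $9,675 · Petrov: $11,315 · Okafor: $12,235 · Nwosu: $12,040 · Ferraro: $6,190

Totals — profit-interest units 42, assessed value 2,954,382.
Composite weights (40% profit-interest units + 60% assessed value): Orozco 0.0542; Ibarra 0.1778; Petrov 0.2080; Okafor 0.2249; Nwosu 0.2213; Ferraro 0.1138.
Proportional shares: Orozco 2,948.02; Ibarra 9,675.20; Petrov 11,316.54; Okafor 12,234.09; Nwosu 12,039.07; Ferraro 6,192.09.
Rounded to nearest $5: Orozco $2,950; Ibarra $9,675; Petrov $11,315; Okafor $12,235; Nwosu $12,040; Ferraro $6,190. Sum = $54,405.
No rounding difference to absorb.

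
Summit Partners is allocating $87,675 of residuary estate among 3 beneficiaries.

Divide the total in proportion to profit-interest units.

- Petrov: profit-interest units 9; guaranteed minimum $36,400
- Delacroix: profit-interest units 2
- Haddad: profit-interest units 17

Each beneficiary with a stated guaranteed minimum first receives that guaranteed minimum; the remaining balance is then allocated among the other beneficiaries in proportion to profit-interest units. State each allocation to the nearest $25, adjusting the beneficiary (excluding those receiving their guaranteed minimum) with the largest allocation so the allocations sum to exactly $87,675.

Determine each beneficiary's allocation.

Minimums first: Petrov $36,400. Residual $51,275.
Residual split over remaining profit-interest units 19: Delacroix 5,397.37 → $5,400; Haddad 45,877.63 → $45,875.

Petrov: $36,400 · Delacroix: $5,400 · Haddad: $45,875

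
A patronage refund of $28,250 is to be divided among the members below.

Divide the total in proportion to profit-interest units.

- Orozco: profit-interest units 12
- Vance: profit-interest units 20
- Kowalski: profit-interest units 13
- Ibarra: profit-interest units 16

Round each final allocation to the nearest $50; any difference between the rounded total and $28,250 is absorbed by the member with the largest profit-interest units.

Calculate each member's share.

Orozco: $5,550 · Vance: $9,300 · Kowalski: $6,000 · Ibarra: $7,400

Combined profit-interest units = 61.
Raw shares: Orozco 12/61 × $28,250 = 5,557.38; Vance 20/61 × $28,250 = 9,262.30; Kowalski 13/61 × $28,250 = 6,020.49; Ibarra 16/61 × $28,250 = 7,409.84.
After rounding ($50): Orozco $5,550; Vance $9,250; Kowalski $6,000; Ibarra $7,400. Sum = $28,200.
Difference $28,250 − $28,200 = +$50 applied to largest profit-interest units (Vance): Vance becomes $9,300.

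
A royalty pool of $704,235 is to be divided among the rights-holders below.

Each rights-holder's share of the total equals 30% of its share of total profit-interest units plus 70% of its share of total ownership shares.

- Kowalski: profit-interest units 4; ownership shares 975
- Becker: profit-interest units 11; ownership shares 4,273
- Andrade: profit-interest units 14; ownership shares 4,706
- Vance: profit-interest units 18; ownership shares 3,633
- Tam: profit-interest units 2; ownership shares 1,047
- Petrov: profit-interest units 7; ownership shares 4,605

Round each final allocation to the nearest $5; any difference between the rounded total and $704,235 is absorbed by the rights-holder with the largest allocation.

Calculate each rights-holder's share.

Kowalski: $40,075 · Becker: $150,985 · Andrade: $173,400 · Vance: $160,995 · Tam: $34,375 · Petrov: $144,405

Totals — profit-interest units 56, ownership shares 19,239.
Blended shares (30% profit-interest units + 70% ownership shares): Kowalski 0.0569; Becker 0.2144; Andrade 0.2462; Vance 0.2286; Tam 0.0488; Petrov 0.2051.
Unrounded shares: Kowalski 40,073.36; Becker 150,987.44; Andrade 173,400.34; Vance 160,997.41; Tam 34,372.85; Petrov 144,403.59.
At nearest $5: Kowalski $40,075; Becker $150,985; Andrade $173,400; Vance $160,995; Tam $34,375; Petrov $144,405. Sum = $704,235.
Sum already equals the total — no adjustment.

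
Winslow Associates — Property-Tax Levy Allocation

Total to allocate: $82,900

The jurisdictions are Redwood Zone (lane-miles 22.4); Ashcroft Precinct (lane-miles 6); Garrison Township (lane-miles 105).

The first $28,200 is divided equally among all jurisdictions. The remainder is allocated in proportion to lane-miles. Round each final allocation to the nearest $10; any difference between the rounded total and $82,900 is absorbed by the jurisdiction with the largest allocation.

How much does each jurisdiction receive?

Redwood Zone: $18,590; Ashcroft Precinct: $11,860; Garrison Township: $52,450

First tranche $28,200 split equally: $9,400 each.
Remainder $54,700 by lane-miles (total 133.4): Redwood Zone 9,185.01 → $9,190; Ashcroft Precinct 2,460.27 → $2,460; Garrison Township 43,054.72 → $43,050.
Totals: Redwood Zone $9,400 + $9,190 = $18,590; Ashcroft Precinct $9,400 + $2,460 = $11,860; Garrison Township $9,400 + $43,050 = $52,450.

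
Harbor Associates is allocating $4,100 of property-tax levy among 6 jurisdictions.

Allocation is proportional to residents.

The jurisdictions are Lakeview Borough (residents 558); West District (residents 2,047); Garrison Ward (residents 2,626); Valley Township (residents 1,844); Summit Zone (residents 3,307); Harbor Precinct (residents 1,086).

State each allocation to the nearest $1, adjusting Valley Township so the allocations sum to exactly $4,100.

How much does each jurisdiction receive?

Lakeview Borough: $199; West District: $732; Garrison Ward: $939; Valley Township: $660; Summit Zone: $1,182; Harbor Precinct: $388

Total residents = 11,468.
Unrounded shares: Lakeview Borough 558/11,468 × $4,100 = 199.49; West District 2,047/11,468 × $4,100 = 731.84; Garrison Ward 2,626/11,468 × $4,100 = 938.84; Valley Township 1,844/11,468 × $4,100 = 659.26; Summit Zone 3,307/11,468 × $4,100 = 1,182.31; Harbor Precinct 1,086/11,468 × $4,100 = 388.26.
After rounding ($1): Lakeview Borough $199; West District $732; Garrison Ward $939; Valley Township $659; Summit Zone $1,182; Harbor Precinct $388. Sum = $4,099.
Difference $4,100 − $4,099 = +$1 applied to Valley Township: Valley Township becomes $660.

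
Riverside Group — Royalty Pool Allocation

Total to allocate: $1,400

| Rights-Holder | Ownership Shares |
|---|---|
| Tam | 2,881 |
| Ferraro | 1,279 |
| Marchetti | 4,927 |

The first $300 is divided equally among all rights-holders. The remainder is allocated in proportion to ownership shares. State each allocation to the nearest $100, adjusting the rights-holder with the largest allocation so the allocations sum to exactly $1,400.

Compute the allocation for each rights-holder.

First tranche $300 split equally: $100 each.
Remainder $1,100 by ownership shares (total 9,087): Tam 348.75 → $300; Ferraro 154.83 → $200; Marchetti 596.42 → $600.
Totals: Tam $100 + $300 = $400; Ferraro $100 + $200 = $300; Marchetti $100 + $600 = $700.

Tam: $400 · Ferraro: $300 · Marchetti: $700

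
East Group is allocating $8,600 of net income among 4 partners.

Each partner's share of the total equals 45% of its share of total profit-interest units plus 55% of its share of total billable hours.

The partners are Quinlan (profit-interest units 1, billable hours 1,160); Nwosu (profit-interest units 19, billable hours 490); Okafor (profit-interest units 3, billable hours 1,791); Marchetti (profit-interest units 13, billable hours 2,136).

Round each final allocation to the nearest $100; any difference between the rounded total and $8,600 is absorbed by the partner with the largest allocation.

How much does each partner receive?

Profit-interest units total 36; billable hours total 5,577.
Composite weights (45% profit-interest units + 55% billable hours): Quinlan 0.1269; Nwosu 0.2858; Okafor 0.2141; Marchetti 0.3732.
Unrounded shares: Quinlan 1,091.33; Nwosu 2,458.08; Okafor 1,841.49; Marchetti 3,209.10.
After rounding ($100): Quinlan $1,100; Nwosu $2,500; Okafor $1,800; Marchetti $3,200. Sum = $8,600.
No rounding difference to absorb.

Quinlan: $1,100; Nwosu: $2,500; Okafor: $1,800; Marchetti: $3,200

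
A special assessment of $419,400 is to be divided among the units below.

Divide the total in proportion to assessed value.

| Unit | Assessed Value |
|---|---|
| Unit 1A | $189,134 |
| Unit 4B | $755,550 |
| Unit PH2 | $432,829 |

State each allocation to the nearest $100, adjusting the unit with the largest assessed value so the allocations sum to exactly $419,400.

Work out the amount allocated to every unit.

Total assessed value = 189,134 + 755,550 + 432,829 = 1,377,513.
Pro-rata amounts: Unit 1A 57,584.07; Unit 4B 230,036.06; Unit PH2 131,779.87.
Rounded to nearest $100: Unit 1A $57,600; Unit 4B $230,000; Unit PH2 $131,800. Sum = $419,400.
No rounding difference to absorb.

Unit 1A: $57,600 | Unit 4B: $230,000 | Unit PH2: $131,800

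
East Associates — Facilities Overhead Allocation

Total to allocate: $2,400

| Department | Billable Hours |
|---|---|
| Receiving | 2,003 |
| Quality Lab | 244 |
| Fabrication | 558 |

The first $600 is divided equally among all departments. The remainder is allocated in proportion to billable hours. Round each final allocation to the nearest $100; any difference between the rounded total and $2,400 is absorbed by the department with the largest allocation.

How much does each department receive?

Equal tier: $600 ÷ 3 = $200 apiece.
Remainder $1,800 by billable hours (total 2,805): Receiving 1,285.35 → $1,300; Quality Lab 156.58 → $200; Fabrication 358.07 → $400.
Rounding difference −$100 on remainder applied to Receiving.
Totals: Receiving $200 + $1,200 = $1,400; Quality Lab $200 + $200 = $400; Fabrication $200 + $400 = $600.

Receiving: $1,400; Quality Lab: $400; Fabrication: $600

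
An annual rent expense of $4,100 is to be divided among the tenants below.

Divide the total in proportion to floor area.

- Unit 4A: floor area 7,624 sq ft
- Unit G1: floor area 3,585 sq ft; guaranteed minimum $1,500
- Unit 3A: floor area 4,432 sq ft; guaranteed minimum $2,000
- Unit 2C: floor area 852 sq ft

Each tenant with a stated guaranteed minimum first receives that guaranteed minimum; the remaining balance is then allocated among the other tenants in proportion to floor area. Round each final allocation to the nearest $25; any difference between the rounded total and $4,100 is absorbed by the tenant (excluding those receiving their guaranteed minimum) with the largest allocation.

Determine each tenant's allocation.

Unit 4A: $550 · Unit G1: $1,500 · Unit 3A: $2,000 · Unit 2C: $50

Fund the minimums — Unit G1 $1,500; Unit 3A $2,000. Balance $600.
Balance split over remaining floor area 8,476: Unit 4A 539.69 → $550; Unit 2C 60.31 → $50.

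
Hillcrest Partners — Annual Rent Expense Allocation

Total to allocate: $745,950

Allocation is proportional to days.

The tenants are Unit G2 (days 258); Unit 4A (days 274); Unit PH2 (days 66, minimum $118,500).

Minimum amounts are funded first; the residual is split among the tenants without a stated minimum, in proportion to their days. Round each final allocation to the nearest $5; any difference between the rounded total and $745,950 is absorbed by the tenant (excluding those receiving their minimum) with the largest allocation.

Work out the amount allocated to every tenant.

Unit G2: $304,290 · Unit 4A: $323,160 · Unit PH2: $118,500

Guaranteed amounts: Unit PH2 $118,500. Balance $627,450.
Balance split over remaining days 532: Unit G2 304,289.66 → $304,290; Unit 4A 323,160.34 → $323,160.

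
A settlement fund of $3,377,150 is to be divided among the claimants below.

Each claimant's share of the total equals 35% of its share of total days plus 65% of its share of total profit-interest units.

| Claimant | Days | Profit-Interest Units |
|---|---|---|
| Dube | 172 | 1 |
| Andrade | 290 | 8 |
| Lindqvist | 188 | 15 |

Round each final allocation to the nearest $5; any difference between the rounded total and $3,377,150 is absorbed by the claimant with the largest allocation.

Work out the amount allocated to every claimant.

Totals — days 650, profit-interest units 24.
Composite weights (35% days + 65% profit-interest units): Dube 0.1197; Andrade 0.3728; Lindqvist 0.5075.
Pro-rata amounts: Dube 404,240.53; Andrade 1,259,070.79; Lindqvist 1,713,838.68.
Rounded to nearest $5: Dube $404,240; Andrade $1,259,070; Lindqvist $1,713,840. Sum = $3,377,150.
Sum already equals the total — no adjustment.

Dube: $404,240 | Andrade: $1,259,070 | Lindqvist: $1,713,840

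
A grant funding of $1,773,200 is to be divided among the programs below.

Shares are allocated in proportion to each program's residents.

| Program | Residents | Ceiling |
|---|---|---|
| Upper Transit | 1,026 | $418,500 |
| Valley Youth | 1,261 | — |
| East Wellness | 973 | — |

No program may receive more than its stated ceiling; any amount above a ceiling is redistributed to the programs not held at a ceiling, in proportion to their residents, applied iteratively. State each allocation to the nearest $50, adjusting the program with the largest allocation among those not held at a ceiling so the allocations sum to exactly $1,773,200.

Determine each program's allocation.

Residents total: 3,260.
Unconstrained shares: Upper Transit 558,068.47; Valley Youth 685,891.17; East Wellness 529,240.37.
Held at cap: Upper Transit ($418,500); remaining pool $1,354,700 reallocated over remaining residents 2,234.
Redistributed shares: Valley Youth 764,671.75 → $764,650; East Wellness 590,028.25 → $590,050.

Upper Transit: $418,500; Valley Youth: $764,650; East Wellness: $590,050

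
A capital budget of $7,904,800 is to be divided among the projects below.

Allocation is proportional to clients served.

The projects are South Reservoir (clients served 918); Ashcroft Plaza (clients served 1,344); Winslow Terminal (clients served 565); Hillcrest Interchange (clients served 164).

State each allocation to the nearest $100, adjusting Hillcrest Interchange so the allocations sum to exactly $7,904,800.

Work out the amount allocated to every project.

Total clients served = 2,991.
Proportional shares: South Reservoir 918/2,991 × $7,904,800 = 2,426,147.24; Ashcroft Plaza 1,344/2,991 × $7,904,800 = 3,552,006.42; Winslow Terminal 565/2,991 × $7,904,800 = 1,493,216.98; Hillcrest Interchange 164/2,991 × $7,904,800 = 433,429.35.
At nearest $100: South Reservoir $2,426,100; Ashcroft Plaza $3,552,000; Winslow Terminal $1,493,200; Hillcrest Interchange $433,400. Sum = $7,904,700.
Difference $7,904,800 − $7,904,700 = +$100 applied to Hillcrest Interchange: Hillcrest Interchange becomes $433,500.

South Reservoir: $2,426,100 · Ashcroft Plaza: $3,552,000 · Winslow Terminal: $1,493,200 · Hillcrest Interchange: $433,500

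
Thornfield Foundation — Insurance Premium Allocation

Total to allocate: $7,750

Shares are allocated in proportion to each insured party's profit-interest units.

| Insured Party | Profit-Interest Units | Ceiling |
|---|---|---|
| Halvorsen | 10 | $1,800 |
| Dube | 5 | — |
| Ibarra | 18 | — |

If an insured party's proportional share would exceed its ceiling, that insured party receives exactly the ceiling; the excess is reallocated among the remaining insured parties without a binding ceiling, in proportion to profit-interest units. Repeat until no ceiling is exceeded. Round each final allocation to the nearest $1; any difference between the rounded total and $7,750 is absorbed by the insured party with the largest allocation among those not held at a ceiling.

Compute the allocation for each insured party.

Halvorsen: $1,800; Dube: $1,293; Ibarra: $4,657

Total profit-interest units = 33.
Pro-rata shares before constraints: Halvorsen 2,348.48; Dube 1,174.24; Ibarra 4,227.27.
Cap binds for Halvorsen ($1,800); residual $5,950 reallocated over remaining profit-interest units 23.
Shares after redistribution: Dube 1,293.48 → $1,293; Ibarra 4,656.52 → $4,657.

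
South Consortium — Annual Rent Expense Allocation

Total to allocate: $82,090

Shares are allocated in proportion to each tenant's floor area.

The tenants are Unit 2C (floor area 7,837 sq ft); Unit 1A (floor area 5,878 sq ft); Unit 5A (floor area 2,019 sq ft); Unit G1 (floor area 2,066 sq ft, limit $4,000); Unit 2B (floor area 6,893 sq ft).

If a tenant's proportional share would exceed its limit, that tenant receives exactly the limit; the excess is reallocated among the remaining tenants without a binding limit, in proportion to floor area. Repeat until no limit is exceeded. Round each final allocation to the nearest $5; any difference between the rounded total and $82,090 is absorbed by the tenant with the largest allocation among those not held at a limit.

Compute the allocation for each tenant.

Combined floor area = 24,693.
Proportional shares (ignoring caps): Unit 2C 26,053.51; Unit 1A 19,540.96; Unit 5A 6,712.01; Unit G1 6,868.26; Unit 2B 22,915.25.
Capped: Unit G1 ($4,000); residual $78,090 reallocated over remaining floor area 22,627.
Remaining shares: Unit 2C 27,046.95 → $27,045; Unit 1A 20,286.08 → $20,285; Unit 5A 6,967.95 → $6,970; Unit 2B 23,789.03 → $23,790.

Unit 2C: $27,045 · Unit 1A: $20,285 · Unit 5A: $6,970 · Unit G1: $4,000 · Unit 2B: $23,790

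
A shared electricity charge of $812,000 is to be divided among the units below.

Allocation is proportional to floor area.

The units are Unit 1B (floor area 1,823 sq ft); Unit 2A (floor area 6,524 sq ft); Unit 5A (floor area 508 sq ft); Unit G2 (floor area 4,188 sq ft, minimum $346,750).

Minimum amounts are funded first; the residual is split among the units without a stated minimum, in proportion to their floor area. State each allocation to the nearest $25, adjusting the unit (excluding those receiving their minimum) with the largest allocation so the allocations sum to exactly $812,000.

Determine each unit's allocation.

Fund the minimums — Unit G2 $346,750. Residual $465,250.
Residual split over remaining floor area 8,855: Unit 1B 95,782.13 → $95,775; Unit 2A 342,777.08 → $342,775; Unit 5A 26,690.80 → $26,700.

Unit 1B: $95,775; Unit 2A: $342,775; Unit 5A: $26,700; Unit G2: $346,750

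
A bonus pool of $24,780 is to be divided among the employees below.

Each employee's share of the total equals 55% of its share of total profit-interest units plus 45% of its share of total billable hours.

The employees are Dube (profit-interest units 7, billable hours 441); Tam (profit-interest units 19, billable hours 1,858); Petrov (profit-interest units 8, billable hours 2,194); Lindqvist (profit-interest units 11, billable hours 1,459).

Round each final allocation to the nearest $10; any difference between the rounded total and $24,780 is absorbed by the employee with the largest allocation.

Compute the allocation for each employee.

Dube: $2,950; Tam: $9,240; Petrov: $6,530; Lindqvist: $6,060

Totals — profit-interest units 45, billable hours 5,952.
Combined weights (55% profit-interest units + 45% billable hours): Dube 0.1189; Tam 0.3727; Petrov 0.2637; Lindqvist 0.2448.
Pro-rata amounts: Dube 2,946.27; Tam 9,235.41; Petrov 6,533.37; Lindqvist 6,064.95.
After rounding ($10): Dube $2,950; Tam $9,240; Petrov $6,530; Lindqvist $6,060. Sum = $24,780.
Rounded total matches; no reconciliation needed.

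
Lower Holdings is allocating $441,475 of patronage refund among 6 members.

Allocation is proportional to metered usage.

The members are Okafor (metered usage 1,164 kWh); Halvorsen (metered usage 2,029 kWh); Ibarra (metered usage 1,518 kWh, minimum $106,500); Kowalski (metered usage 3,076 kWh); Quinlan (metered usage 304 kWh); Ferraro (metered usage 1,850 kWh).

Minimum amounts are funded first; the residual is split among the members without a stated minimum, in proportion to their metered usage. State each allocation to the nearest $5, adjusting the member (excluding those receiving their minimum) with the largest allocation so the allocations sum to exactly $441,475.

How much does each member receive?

Guaranteed amounts: Ibarra $106,500. Remaining pool $334,975.
Remaining pool split over remaining metered usage 8,423: Okafor 46,291.21 → $46,290; Halvorsen 80,691.47 → $80,690; Kowalski 122,329.70 → $122,330; Quinlan 12,089.80 → $12,090; Ferraro 73,572.81 → $73,575.

Okafor: $46,290 | Halvorsen: $80,690 | Ibarra: $106,500 | Kowalski: $122,330 | Quinlan: $12,090 | Ferraro: $73,575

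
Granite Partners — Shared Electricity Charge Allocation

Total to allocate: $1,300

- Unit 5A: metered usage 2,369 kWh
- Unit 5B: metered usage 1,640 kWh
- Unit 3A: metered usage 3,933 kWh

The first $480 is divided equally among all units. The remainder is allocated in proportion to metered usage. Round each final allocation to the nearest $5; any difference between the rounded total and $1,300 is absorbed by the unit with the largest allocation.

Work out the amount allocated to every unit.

Equal tier: $480 ÷ 3 = $160 apiece.
Remainder $820 by metered usage (total 7,942): Unit 5A 244.60 → $245; Unit 5B 169.33 → $170; Unit 3A 406.08 → $405.
Totals: Unit 5A $160 + $245 = $405; Unit 5B $160 + $170 = $330; Unit 3A $160 + $405 = $565.

Unit 5A: $405 · Unit 5B: $330 · Unit 3A: $565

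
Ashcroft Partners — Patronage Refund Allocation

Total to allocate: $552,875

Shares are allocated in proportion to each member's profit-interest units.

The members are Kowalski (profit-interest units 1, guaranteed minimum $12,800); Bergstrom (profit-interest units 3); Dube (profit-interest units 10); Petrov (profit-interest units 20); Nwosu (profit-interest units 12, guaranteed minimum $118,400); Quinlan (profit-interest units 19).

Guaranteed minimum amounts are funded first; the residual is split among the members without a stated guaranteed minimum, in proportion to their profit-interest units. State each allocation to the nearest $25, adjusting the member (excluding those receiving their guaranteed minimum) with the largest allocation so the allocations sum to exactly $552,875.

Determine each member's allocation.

Fund the minimums — Kowalski $12,800; Nwosu $118,400. Balance $421,675.
Balance split over remaining profit-interest units 52: Bergstrom 24,327.40 → $24,325; Dube 81,091.35 → $81,100; Petrov 162,182.69 → $162,175; Quinlan 154,073.56 → $154,075.

Kowalski: $12,800; Bergstrom: $24,325; Dube: $81,100; Petrov: $162,175; Nwosu: $118,400; Quinlan: $154,075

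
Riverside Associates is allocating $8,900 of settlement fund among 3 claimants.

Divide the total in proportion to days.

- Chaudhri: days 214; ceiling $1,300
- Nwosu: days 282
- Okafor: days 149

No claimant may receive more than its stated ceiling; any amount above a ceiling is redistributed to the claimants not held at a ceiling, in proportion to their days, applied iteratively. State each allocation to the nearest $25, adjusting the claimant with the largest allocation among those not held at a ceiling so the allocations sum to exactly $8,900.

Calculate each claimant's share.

Days total: 645.
Unconstrained shares: Chaudhri 2,952.87; Nwosu 3,891.16; Okafor 2,055.97.
Cap binds for Chaudhri ($1,300); remaining pool $7,600 reallocated over remaining days 431.
Redistributed shares: Nwosu 4,972.62 → $4,975; Okafor 2,627.38 → $2,625.

Chaudhri: $1,300 | Nwosu: $4,975 | Okafor: $2,625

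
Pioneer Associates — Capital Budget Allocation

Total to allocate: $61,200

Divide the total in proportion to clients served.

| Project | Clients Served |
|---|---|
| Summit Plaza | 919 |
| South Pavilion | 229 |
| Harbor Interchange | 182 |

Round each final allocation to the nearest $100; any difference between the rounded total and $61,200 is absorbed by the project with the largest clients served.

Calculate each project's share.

Sum of clients served: 919 + 229 + 182 = 1,330.
Unrounded shares: Summit Plaza 42,287.82; South Pavilion 10,537.44; Harbor Interchange 8,374.74.
At nearest $100: Summit Plaza $42,300; South Pavilion $10,500; Harbor Interchange $8,400. Sum = $61,200.
No rounding difference to absorb.

Summit Plaza: $42,300 · South Pavilion: $10,500 · Harbor Interchange: $8,400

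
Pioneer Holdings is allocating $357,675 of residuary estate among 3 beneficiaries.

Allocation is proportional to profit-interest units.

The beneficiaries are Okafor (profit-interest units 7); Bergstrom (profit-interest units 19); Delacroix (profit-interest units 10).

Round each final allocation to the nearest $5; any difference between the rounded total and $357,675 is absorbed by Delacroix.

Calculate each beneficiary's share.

Okafor: $69,550; Bergstrom: $188,775; Delacroix: $99,350

Sum of profit-interest units: 36.
Pro-rata amounts: Okafor 7/36 × $357,675 = 69,547.92; Bergstrom 19/36 × $357,675 = 188,772.92; Delacroix 10/36 × $357,675 = 99,354.17.
At nearest $5: Okafor $69,550; Bergstrom $188,775; Delacroix $99,355. Sum = $357,680.
Difference $357,675 − $357,680 = −$5 applied to Delacroix: Delacroix becomes $99,350.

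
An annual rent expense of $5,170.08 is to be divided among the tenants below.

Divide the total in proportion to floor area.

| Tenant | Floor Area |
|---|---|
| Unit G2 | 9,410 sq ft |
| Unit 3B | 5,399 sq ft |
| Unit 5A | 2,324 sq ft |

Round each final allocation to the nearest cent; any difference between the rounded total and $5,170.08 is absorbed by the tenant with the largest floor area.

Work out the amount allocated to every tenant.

Unit G2: $2,839.58; Unit 3B: $1,629.21; Unit 5A: $701.29

Sum of floor area: 9,410 + 5,399 + 2,324 = 17,133.
Proportional shares: Unit G2 2,839.5758; Unit 3B 1,629.2104; Unit 5A 701.2938.
After rounding (cent): Unit G2 $2,839.58; Unit 3B $1,629.21; Unit 5A $701.29. Sum = $5,170.08.
Sum already equals the total — no adjustment.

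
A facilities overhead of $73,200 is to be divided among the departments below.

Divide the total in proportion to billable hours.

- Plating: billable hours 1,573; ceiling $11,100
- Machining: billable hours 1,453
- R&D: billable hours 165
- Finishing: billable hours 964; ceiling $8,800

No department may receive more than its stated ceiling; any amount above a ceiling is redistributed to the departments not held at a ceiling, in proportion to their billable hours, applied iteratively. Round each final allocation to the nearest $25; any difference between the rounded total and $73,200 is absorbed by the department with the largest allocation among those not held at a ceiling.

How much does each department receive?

Plating: $11,100 · Machining: $47,875 · R&D: $5,425 · Finishing: $8,800

Billable hours total: 4,155.
Pro-rata shares before constraints: Plating 27,712.06; Machining 25,597.98; R&D 2,906.86; Finishing 16,983.10.
Held at cap: Plating ($11,100), Finishing ($8,800); residual $53,300 reallocated over remaining billable hours 1,618.
Remaining shares: Machining 47,864.59 → $47,875; R&D 5,435.41 → $5,425.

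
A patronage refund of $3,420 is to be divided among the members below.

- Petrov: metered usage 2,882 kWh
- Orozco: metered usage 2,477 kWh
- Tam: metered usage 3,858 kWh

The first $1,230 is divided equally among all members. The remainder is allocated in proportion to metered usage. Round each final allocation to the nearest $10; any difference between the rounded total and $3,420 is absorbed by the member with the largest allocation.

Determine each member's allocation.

Equal tier: $1,230 ÷ 3 = $410 apiece.
Remainder $2,190 by metered usage (total 9,217): Petrov 684.78 → $680; Orozco 588.55 → $590; Tam 916.68 → $920.
Totals: Petrov $410 + $680 = $1,090; Orozco $410 + $590 = $1,000; Tam $410 + $920 = $1,330.

Petrov: $1,090 | Orozco: $1,000 | Tam: $1,330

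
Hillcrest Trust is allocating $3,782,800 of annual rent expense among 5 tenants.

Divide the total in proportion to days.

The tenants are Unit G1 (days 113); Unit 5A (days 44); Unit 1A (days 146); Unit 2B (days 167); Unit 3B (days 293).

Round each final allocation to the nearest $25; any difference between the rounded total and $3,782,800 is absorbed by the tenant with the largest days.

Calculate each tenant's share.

Days total: 113 + 44 + 146 + 167 + 293 = 763.
Unrounded shares: Unit G1 560,231.19; Unit 5A 218,143.12; Unit 1A 723,838.53; Unit 2B 827,952.29; Unit 3B 1,452,634.86.
After rounding ($25): Unit G1 $560,225; Unit 5A $218,150; Unit 1A $723,850; Unit 2B $827,950; Unit 3B $1,452,625. Sum = $3,782,800.
Sum already equals the total — no adjustment.

Unit G1: $560,225 · Unit 5A: $218,150 · Unit 1A: $723,850 · Unit 2B: $827,950 · Unit 3B: $1,452,625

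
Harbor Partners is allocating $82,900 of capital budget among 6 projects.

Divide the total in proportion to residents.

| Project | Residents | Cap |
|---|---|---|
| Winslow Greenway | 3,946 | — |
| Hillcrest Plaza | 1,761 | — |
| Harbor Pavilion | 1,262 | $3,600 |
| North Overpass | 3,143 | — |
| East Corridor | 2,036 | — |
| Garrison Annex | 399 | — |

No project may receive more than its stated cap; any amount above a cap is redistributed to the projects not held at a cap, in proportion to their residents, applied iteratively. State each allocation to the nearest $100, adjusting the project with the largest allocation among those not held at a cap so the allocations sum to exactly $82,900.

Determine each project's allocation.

Winslow Greenway: $27,700 · Hillcrest Plaza: $12,400 · Harbor Pavilion: $3,600 · North Overpass: $22,100 · East Corridor: $14,300 · Garrison Annex: $2,800

Residents total: 12,547.
Unconstrained shares: Winslow Greenway 26,071.84; Hillcrest Plaza 11,635.20; Harbor Pavilion 8,338.23; North Overpass 20,766.29; East Corridor 13,452.17; Garrison Annex 2,636.26.
Capped: Harbor Pavilion ($3,600); remaining pool $79,300 reallocated over remaining residents 11,285.
Shares after redistribution: Winslow Greenway 27,728.65 → $27,700; Hillcrest Plaza 12,374.59 → $12,400; North Overpass 22,085.95 → $22,100; East Corridor 14,307.03 → $14,300; Garrison Annex 2,803.78 → $2,800.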